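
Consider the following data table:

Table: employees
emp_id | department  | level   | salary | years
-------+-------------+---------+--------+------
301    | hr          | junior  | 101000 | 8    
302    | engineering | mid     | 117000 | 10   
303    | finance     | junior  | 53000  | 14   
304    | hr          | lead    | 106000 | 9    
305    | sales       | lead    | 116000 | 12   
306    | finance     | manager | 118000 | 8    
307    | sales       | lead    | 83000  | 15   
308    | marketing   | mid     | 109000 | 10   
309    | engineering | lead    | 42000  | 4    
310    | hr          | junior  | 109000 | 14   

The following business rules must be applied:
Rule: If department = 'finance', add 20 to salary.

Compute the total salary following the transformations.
954040

Step 1: Count records where department = 'finance': 2
Step 2: Total bonus added: 2 × 20 = 40
Step 3: Original sum of salary: 954000
Step 4: Final sum = 954000 + 40 = 954040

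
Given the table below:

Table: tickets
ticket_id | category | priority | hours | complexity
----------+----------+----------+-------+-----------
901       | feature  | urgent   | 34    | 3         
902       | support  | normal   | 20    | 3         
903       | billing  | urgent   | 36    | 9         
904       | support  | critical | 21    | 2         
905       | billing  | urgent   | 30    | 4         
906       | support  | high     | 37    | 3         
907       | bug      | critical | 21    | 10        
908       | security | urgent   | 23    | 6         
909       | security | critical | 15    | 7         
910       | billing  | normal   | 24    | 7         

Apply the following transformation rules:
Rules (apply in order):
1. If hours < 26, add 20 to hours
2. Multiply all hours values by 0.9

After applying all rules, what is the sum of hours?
342.9

Step 1: Apply Rule 1 - Add 20 to records with hours < 26
  - 6 records affected: 124 + (6 × 20) = 244
  - Unaffected records: 137
  - Sum after Rule 1: 381
Step 2: Apply Rule 2 - Multiply all by 0.9
  - 381 × 0.9 = 342.9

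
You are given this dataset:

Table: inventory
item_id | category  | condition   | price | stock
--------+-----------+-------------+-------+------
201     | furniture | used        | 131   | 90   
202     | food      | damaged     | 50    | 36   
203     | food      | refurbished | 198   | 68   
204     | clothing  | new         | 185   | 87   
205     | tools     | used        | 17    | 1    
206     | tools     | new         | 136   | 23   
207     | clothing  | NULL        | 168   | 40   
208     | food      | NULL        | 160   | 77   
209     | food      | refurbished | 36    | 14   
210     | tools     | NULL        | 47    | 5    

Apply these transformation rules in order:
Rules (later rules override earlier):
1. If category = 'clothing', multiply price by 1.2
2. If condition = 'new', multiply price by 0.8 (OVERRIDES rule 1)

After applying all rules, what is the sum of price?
1097.4

Step 1: Rule 2 takes priority for records with condition = 'new'
  - 2 records: 321 × 0.8 = 256.8
Step 2: Rule 1 applies to remaining records with category = 'clothing'
  - 1 records: 168 × 1.2 = 201.6
Step 3: Other records unchanged: 639
Step 4: Final sum = 256.8 + 201.6 + 639 = 1097.4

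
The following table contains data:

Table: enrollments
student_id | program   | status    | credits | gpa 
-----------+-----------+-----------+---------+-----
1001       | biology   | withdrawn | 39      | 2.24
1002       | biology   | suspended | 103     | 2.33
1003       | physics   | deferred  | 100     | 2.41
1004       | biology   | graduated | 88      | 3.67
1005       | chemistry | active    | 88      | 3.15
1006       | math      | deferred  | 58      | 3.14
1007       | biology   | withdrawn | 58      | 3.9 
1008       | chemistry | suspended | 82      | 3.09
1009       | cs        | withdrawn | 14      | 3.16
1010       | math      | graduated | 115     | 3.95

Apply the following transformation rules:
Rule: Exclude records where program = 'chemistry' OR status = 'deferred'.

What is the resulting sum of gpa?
19.25

Step 1: Find records where program = 'chemistry' OR status = 'deferred'
Step 2: 4 records match, summing to 11.79
Step 3: Original sum: 31.04
Step 4: Remaining sum = 31.04 - 11.79 = 19.25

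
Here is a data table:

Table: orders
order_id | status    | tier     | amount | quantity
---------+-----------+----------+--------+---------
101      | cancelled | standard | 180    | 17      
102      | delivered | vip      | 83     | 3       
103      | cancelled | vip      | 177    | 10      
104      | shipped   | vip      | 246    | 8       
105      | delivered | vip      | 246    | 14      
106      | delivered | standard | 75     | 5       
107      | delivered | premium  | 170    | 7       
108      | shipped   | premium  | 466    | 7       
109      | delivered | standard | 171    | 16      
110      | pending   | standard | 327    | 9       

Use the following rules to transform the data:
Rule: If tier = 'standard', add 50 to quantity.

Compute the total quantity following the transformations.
296

Step 1: Count records where tier = 'standard': 4
Step 2: Total bonus added: 4 × 50 = 200
Step 3: Original sum of quantity: 96
Step 4: Final sum = 96 + 200 = 296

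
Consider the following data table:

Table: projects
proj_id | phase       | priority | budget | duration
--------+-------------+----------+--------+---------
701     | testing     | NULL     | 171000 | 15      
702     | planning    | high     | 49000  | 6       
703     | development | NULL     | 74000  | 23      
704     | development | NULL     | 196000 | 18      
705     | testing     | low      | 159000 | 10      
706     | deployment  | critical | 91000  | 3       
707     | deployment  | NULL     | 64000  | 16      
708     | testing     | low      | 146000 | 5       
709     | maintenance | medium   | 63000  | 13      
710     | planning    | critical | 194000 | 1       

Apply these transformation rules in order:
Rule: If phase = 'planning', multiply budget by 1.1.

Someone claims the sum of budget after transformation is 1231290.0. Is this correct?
No, the correct result is 1231300.0.

Step 1: Calculate the correct sum after transformation
Step 2: Apply multiplier 1.1 to records where phase = 'planning'
Step 3: Correct result = 1231300.0
Step 4: Claimed result = 1231290.0
Step 5: 1231300.0 ≠ 1231290.0
Conclusion: The claimed result is incorrect. The correct answer is 1231300.0.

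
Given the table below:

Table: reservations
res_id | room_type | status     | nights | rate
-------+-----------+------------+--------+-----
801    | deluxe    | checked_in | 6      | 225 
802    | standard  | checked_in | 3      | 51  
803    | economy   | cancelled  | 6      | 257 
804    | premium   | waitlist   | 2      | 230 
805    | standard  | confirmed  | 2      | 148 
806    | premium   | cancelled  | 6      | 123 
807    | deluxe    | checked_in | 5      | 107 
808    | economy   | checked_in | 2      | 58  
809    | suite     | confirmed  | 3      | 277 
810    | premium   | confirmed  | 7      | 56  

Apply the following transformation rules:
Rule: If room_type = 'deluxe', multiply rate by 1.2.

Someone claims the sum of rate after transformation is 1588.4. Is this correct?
No, the correct result is 1598.4.

Step 1: Calculate the correct sum after transformation
Step 2: Apply multiplier 1.2 to records where room_type = 'deluxe'
Step 3: Correct result = 1598.4
Step 4: Claimed result = 1588.4
Step 5: 1598.4 ≠ 1588.4
Conclusion: The claimed result is incorrect. The correct answer is 1598.4.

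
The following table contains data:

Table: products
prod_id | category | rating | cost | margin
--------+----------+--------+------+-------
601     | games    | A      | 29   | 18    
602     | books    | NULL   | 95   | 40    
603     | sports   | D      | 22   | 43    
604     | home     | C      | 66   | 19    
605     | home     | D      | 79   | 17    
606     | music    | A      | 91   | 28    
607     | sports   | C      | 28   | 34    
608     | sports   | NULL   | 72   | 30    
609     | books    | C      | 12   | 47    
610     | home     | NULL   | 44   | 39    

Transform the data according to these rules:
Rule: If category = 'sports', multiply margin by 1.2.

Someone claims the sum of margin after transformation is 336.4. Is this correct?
Yes, the result is correct.

Step 1: Calculate the correct sum after transformation
Step 2: Apply multiplier 1.2 to records where category = 'sports'
Step 3: Correct result = 336.4
Step 4: Claimed result = 336.4
Step 5: 336.4 = 336.4 ✓
Conclusion: The claimed result is correct.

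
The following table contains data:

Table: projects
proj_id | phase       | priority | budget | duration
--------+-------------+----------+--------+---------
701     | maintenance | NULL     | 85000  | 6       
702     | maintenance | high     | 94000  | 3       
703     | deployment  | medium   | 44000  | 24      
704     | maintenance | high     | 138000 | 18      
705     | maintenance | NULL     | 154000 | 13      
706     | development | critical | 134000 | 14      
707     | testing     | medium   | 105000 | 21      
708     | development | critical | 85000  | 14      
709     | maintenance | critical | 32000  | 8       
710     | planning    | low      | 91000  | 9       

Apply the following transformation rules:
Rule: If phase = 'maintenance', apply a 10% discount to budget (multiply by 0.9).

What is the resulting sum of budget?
911700.0

Step 1: Records with phase = 'maintenance' have total budget = 503000
Step 2: Apply multiplier: 503000 × 0.9 = 452700.0
Step 3: Other records total: 459000
Step 4: Final sum = 452700.0 + 459000 = 911700.0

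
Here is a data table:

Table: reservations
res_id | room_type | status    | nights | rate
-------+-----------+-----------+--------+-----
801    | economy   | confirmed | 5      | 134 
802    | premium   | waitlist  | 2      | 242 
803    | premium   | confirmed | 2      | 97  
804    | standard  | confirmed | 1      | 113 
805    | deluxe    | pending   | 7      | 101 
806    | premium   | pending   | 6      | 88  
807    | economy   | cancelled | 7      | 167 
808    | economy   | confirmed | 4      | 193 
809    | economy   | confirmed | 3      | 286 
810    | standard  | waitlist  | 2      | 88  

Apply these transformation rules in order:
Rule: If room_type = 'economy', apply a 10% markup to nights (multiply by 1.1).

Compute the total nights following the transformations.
40.9

Step 1: Records with room_type = 'economy' have total nights = 19
Step 2: Apply multiplier: 19 × 1.1 = 20.9
Step 3: Other records total: 20
Step 4: Final sum = 20.9 + 20 = 40.9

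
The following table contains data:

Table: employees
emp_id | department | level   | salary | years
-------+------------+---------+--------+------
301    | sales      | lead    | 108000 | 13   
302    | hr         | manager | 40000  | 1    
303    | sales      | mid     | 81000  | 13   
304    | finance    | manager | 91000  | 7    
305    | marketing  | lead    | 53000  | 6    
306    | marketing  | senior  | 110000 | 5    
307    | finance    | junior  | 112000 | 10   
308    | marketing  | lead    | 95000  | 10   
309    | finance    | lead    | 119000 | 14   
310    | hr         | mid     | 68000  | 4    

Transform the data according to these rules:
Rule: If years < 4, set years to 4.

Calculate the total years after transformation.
86

Step 1: 1 records have years < 4
Step 2: These records originally summed to 1
Step 3: After setting to minimum: 1 × 4 = 4
Step 4: Unaffected records sum: 82
Step 5: Final sum = 4 + 82 = 86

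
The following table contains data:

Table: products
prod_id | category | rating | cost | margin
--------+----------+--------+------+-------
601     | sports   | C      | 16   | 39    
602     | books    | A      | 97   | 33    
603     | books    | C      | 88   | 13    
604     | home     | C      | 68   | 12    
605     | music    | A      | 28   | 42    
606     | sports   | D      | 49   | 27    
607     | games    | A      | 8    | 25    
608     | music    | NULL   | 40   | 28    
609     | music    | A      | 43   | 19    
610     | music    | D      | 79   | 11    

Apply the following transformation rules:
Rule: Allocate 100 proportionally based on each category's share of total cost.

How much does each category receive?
books: 35.85, games: 1.55, home: 13.18, music: 36.82, sports: 12.6

Step 1: Calculate total cost = 516
Step 2: Calculate each category's proportion:
  books: 185/516 = 35.85% → 35.85
  games: 8/516 = 1.55% → 1.55
  home: 68/516 = 13.18% → 13.18
  music: 190/516 = 36.82% → 36.82
  sports: 65/516 = 12.60% → 12.6
Step 3: Verify: sum of allocations ≈ 100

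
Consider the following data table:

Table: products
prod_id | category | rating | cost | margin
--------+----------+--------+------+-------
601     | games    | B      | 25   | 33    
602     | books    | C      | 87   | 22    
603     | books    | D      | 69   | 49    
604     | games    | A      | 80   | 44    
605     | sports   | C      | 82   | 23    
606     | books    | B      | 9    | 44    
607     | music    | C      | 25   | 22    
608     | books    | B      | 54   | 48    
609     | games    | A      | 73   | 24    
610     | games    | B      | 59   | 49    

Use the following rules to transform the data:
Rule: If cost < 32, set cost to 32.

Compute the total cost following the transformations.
600

Step 1: 3 records have cost < 32
Step 2: These records originally summed to 59
Step 3: After setting to minimum: 3 × 32 = 96
Step 4: Unaffected records sum: 504
Step 5: Final sum = 96 + 504 = 600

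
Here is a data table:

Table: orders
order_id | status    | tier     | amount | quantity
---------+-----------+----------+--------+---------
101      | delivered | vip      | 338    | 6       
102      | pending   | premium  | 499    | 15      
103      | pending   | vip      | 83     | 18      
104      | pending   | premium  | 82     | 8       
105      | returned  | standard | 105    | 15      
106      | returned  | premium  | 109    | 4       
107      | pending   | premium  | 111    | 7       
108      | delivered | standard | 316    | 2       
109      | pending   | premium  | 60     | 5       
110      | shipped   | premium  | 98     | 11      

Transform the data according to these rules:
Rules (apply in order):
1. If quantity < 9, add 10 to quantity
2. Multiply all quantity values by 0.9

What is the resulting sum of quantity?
135.9

Step 1: Apply Rule 1 - Add 10 to records with quantity < 9
  - 6 records affected: 32 + (6 × 10) = 92
  - Unaffected records: 59
  - Sum after Rule 1: 151
Step 2: Apply Rule 2 - Multiply all by 0.9
  - 151 × 0.9 = 135.9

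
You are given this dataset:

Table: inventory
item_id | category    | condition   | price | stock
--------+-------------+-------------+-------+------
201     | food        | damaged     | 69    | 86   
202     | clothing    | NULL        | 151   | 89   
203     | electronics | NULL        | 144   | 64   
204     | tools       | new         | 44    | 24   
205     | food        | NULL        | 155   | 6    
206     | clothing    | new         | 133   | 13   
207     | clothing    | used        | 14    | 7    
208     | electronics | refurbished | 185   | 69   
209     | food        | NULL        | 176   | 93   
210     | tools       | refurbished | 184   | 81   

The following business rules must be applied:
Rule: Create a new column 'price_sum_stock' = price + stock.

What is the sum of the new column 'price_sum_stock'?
1787

Step 1: For each record, compute price + stock
Example calculations:
  69 + 86 = 155
  151 + 89 = 240
  144 + 64 = 208
  ...
Step 2: Sum all derived values
Step 3: Total = 1787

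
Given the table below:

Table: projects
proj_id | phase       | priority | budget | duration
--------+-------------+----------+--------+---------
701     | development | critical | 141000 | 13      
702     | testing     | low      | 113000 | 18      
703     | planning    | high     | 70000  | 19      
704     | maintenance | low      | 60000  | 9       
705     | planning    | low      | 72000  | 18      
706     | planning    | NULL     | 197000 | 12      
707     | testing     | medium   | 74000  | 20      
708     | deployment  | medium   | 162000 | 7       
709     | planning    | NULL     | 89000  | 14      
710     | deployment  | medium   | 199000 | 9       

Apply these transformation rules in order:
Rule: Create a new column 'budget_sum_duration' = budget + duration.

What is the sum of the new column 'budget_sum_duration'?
1177139

Step 1: For each record, compute budget + duration
Example calculations:
  141000 + 13 = 141013
  113000 + 18 = 113018
  70000 + 19 = 70019
  ...
Step 2: Sum all derived values
Step 3: Total = 1177139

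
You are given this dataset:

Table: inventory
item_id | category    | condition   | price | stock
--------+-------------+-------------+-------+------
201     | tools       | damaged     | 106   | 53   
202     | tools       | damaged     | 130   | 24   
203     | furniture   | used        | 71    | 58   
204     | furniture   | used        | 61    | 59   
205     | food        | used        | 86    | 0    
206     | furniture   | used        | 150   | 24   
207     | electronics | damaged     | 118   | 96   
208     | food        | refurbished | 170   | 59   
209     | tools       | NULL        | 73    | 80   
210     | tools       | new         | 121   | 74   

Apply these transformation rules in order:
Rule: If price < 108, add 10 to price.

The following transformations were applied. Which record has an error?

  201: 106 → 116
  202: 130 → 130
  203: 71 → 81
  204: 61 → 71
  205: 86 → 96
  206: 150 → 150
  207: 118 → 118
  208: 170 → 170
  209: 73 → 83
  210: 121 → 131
Record 210 has an error. The correct transformed value should be 121, not 131.

Step 1: Check each record against the rule
Step 2: Record 210 has price = 121
Step 3: Since 121 >= 108, the bonus should not have been applied
Step 4: Correct value = 121, but claimed value = 131
Conclusion: Record 210 has the error.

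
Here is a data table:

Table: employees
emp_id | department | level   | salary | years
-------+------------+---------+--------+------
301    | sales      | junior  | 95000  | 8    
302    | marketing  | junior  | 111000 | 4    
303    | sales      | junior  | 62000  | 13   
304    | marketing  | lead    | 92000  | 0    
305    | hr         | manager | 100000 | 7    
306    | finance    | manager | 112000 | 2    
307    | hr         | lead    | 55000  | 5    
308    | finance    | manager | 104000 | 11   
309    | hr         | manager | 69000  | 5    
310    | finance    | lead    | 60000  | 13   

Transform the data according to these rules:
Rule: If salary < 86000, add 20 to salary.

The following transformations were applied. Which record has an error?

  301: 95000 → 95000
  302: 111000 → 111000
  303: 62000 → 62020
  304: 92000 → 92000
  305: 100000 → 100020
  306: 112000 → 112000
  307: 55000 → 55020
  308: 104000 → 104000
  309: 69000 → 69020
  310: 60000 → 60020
Record 305 has an error. The correct transformed value should be 100000, not 100020.

Step 1: Check each record against the rule
Step 2: Record 305 has salary = 100000
Step 3: Since 100000 >= 86000, the bonus should not have been applied
Step 4: Correct value = 100000, but claimed value = 100020
Conclusion: Record 305 has the error.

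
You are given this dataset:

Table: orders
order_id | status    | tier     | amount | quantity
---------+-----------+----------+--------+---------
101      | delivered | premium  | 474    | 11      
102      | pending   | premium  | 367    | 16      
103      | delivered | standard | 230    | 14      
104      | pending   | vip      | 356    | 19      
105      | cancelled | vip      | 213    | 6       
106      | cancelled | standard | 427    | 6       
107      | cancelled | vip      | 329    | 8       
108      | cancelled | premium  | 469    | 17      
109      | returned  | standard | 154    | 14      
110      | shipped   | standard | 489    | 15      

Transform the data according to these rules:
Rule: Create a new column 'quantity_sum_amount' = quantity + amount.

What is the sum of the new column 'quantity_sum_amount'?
3634

Step 1: For each record, compute quantity + amount
Example calculations:
  11 + 474 = 485
  16 + 367 = 383
  14 + 230 = 244
  ...
Step 2: Sum all derived values
Step 3: Total = 3634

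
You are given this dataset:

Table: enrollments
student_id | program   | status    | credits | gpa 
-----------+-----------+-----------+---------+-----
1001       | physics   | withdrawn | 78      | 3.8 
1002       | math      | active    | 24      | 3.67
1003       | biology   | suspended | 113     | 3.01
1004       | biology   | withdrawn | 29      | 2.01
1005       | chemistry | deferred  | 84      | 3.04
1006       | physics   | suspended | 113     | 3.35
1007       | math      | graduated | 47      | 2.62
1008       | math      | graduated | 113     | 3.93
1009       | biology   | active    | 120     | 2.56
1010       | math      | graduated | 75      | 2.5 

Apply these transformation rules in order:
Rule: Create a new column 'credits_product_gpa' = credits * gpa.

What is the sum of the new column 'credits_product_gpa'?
2478.74

Step 1: For each record, compute credits * gpa
Example calculations:
  78 * 3.8 = 296.4
  24 * 3.67 = 88.08
  113 * 3.01 = 340.13
  ...
Step 2: Sum all derived values
Step 3: Total = 2478.74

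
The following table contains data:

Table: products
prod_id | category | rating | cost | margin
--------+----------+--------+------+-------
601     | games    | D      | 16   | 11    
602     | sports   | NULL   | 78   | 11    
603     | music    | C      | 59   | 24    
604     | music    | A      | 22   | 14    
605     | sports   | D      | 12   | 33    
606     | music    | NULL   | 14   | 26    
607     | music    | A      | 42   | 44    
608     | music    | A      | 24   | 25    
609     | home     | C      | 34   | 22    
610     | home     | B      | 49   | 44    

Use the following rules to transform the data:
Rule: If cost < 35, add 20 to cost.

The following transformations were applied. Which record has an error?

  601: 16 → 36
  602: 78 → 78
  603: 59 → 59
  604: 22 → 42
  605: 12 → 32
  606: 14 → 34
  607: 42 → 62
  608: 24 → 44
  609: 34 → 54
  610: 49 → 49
Record 607 has an error. The correct transformed value should be 42, not 62.

Step 1: Check each record against the rule
Step 2: Record 607 has cost = 42
Step 3: Since 42 >= 35, the bonus should not have been applied
Step 4: Correct value = 42, but claimed value = 62
Conclusion: Record 607 has the error.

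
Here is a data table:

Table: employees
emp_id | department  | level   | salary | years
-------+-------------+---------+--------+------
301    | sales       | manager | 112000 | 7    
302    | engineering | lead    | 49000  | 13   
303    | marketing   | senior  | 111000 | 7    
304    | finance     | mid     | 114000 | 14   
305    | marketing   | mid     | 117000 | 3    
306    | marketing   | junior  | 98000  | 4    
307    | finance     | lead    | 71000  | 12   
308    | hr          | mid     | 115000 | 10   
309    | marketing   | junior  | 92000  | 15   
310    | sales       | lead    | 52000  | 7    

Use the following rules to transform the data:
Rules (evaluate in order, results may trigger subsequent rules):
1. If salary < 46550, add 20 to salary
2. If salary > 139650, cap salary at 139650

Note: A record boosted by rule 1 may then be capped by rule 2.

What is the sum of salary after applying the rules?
931000

Step 1: Apply rule 1 to records with salary < 46550
  - 0 records get bonus of 20
  - Of these, 0 records then exceed 139650 and get capped
Step 2: Apply rule 2 to records with salary > 139650
  - 0 records (original) are capped
Step 3: Calculate final sum = 931000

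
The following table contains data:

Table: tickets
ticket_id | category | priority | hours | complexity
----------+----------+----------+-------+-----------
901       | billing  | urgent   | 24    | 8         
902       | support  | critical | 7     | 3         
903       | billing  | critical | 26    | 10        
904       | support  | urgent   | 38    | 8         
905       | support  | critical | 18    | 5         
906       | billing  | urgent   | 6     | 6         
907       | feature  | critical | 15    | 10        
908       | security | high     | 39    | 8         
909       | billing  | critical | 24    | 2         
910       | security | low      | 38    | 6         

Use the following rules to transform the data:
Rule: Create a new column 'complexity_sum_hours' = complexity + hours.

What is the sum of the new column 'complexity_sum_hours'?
301

Step 1: For each record, compute complexity + hours
Example calculations:
  8 + 24 = 32
  3 + 7 = 10
  10 + 26 = 36
  ...
Step 2: Sum all derived values
Step 3: Total = 301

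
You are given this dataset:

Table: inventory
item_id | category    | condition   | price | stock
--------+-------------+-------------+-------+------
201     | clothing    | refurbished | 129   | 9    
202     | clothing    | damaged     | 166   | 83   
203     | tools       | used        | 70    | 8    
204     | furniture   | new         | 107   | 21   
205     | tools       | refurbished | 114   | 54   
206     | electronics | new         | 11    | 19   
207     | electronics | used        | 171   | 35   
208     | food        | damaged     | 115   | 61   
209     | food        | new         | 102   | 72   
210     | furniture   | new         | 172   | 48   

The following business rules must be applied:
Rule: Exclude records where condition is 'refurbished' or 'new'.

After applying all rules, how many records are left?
4

Step 1: Count records to exclude
  - 2 (refurbished) + 4 (new) = 6 records
Step 2: Total records: 10
Step 3: Remaining = 10 - 6 = 4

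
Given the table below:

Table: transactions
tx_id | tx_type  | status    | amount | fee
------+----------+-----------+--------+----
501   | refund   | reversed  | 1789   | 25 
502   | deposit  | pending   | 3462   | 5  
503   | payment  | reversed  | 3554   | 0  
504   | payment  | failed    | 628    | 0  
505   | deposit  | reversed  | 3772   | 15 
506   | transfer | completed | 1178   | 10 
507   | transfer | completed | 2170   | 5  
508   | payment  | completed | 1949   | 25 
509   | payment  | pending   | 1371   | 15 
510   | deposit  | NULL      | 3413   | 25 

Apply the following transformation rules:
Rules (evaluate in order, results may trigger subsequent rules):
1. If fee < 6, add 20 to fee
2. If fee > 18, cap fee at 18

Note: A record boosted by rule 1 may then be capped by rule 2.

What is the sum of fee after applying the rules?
166

Step 1: Apply rule 1 to records with fee < 6
  - 4 records get bonus of 20
  - Of these, 4 records then exceed 18 and get capped
Step 2: Apply rule 2 to records with fee > 18
  - 3 records (original) are capped
Step 3: Calculate final sum = 166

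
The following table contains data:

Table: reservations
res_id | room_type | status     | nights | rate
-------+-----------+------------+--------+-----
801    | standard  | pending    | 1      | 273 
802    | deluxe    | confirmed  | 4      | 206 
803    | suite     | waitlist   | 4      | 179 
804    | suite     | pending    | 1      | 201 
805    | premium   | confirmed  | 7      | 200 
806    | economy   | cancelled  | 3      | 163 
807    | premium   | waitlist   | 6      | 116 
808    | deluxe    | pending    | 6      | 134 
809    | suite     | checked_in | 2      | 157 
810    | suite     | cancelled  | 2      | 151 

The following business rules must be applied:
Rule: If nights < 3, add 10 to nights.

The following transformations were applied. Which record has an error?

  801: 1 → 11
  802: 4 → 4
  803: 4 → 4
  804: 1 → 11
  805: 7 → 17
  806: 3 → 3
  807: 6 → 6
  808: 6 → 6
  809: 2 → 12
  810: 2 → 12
Record 805 has an error. The correct transformed value should be 7, not 17.

Step 1: Check each record against the rule
Step 2: Record 805 has nights = 7
Step 3: Since 7 >= 3, the bonus should not have been applied
Step 4: Correct value = 7, but claimed value = 17
Conclusion: Record 805 has the error.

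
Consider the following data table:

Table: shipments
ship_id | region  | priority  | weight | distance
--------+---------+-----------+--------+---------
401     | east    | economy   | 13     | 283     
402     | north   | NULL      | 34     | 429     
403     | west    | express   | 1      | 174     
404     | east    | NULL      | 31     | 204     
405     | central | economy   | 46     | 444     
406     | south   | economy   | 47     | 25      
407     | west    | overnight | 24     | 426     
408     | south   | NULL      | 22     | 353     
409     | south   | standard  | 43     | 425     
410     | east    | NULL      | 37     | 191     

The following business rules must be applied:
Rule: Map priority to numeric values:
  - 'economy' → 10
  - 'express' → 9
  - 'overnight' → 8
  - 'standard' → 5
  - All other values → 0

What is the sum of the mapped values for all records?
52

Step 1: Apply mapping to each record
Step 2: Count by status:
  'economy': 3 records × 10 = 30
  'express': 1 records × 9 = 9
  'overnight': 1 records × 8 = 8
  'standard': 1 records × 5 = 5
Step 3: Sum all mapped values = 52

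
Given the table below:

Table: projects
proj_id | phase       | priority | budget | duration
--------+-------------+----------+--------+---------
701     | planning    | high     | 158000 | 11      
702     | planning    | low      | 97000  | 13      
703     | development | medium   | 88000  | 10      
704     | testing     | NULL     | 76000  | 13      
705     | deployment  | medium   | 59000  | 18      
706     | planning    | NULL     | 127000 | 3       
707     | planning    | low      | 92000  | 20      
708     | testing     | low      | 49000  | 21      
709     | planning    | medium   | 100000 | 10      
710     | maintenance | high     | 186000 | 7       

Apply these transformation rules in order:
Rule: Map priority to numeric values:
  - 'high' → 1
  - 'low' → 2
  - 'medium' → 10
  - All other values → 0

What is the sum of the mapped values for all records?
38

Step 1: Apply mapping to each record
Step 2: Count by status:
  'high': 2 records × 1 = 2
  'low': 3 records × 2 = 6
  'medium': 3 records × 10 = 30
Step 3: Sum all mapped values = 38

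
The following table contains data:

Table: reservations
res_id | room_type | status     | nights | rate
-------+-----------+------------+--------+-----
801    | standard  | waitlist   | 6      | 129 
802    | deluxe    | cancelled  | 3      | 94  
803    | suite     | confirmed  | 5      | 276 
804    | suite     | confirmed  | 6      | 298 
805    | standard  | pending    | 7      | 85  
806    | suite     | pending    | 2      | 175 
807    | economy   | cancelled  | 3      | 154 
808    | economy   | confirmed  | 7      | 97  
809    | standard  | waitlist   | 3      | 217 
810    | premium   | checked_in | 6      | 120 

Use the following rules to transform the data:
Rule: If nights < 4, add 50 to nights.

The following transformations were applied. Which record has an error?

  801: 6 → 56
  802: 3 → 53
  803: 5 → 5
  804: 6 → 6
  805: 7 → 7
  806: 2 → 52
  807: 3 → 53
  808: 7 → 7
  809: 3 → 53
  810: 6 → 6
Record 801 has an error. The correct transformed value should be 6, not 56.

Step 1: Check each record against the rule
Step 2: Record 801 has nights = 6
Step 3: Since 6 >= 4, the bonus should not have been applied
Step 4: Correct value = 6, but claimed value = 56
Conclusion: Record 801 has the error.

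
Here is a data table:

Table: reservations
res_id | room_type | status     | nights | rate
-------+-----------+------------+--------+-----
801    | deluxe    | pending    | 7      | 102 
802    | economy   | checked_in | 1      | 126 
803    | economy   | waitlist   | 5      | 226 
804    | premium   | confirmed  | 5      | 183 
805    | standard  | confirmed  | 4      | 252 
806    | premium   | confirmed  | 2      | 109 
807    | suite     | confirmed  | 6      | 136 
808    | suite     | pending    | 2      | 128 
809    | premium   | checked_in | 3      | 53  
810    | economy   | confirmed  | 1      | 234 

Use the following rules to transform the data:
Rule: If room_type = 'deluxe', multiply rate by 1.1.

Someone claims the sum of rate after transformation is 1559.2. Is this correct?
Yes, the result is correct.

Step 1: Calculate the correct sum after transformation
Step 2: Apply multiplier 1.1 to records where room_type = 'deluxe'
Step 3: Correct result = 1559.2
Step 4: Claimed result = 1559.2
Step 5: 1559.2 = 1559.2 ✓
Conclusion: The claimed result is correct.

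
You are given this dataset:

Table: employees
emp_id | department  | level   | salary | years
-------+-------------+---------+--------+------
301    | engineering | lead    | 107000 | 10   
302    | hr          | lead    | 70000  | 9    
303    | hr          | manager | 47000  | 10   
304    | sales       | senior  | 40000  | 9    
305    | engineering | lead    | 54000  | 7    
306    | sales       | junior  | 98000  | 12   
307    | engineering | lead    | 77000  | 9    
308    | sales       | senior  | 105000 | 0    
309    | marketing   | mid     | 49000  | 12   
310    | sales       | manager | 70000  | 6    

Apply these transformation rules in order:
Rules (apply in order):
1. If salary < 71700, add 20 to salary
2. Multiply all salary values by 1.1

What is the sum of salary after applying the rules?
788832.0

Step 1: Apply Rule 1 - Add 20 to records with salary < 71700
  - 6 records affected: 330000 + (6 × 20) = 330120
  - Unaffected records: 387000
  - Sum after Rule 1: 717120
Step 2: Apply Rule 2 - Multiply all by 1.1
  - 717120 × 1.1 = 788832.0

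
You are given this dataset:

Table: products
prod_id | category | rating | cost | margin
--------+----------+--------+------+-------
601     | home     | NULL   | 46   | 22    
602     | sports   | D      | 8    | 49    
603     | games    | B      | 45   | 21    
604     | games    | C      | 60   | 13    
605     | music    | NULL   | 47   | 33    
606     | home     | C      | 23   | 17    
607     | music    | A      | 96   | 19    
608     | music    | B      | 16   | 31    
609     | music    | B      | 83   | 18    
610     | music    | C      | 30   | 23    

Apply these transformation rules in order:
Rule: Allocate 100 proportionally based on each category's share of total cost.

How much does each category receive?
games: 23.13, home: 15.2, music: 59.91, sports: 1.76

Step 1: Calculate total cost = 454
Step 2: Calculate each category's proportion:
  games: 105/454 = 23.13% → 23.13
  home: 69/454 = 15.20% → 15.2
  music: 272/454 = 59.91% → 59.91
  sports: 8/454 = 1.76% → 1.76
Step 3: Verify: sum of allocations ≈ 100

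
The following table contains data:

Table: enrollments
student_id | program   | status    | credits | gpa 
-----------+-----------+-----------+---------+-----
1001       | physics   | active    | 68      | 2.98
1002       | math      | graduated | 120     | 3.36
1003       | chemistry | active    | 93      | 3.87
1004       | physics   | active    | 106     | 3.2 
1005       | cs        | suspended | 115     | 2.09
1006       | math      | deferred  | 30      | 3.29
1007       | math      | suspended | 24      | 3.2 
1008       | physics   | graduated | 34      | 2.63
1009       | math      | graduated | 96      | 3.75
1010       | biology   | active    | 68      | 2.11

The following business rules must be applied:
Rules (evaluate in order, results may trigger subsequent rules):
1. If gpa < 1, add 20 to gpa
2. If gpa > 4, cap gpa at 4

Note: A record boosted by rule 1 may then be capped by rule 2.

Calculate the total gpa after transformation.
30.48

Step 1: Apply rule 1 to records with gpa < 1
  - 0 records get bonus of 20
  - Of these, 0 records then exceed 4 and get capped
Step 2: Apply rule 2 to records with gpa > 4
  - 0 records (original) are capped
Step 3: Calculate final sum = 30.48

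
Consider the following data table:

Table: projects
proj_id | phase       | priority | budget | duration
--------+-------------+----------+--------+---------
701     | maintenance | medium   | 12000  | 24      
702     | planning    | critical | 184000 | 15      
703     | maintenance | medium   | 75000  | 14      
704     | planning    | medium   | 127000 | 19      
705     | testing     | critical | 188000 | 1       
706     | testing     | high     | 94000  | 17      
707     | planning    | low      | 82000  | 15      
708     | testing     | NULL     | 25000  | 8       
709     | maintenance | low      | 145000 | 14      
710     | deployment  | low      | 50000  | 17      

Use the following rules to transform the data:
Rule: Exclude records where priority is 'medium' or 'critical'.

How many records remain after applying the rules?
5

Step 1: Count records to exclude
  - 3 (medium) + 2 (critical) = 5 records
Step 2: Total records: 10
Step 3: Remaining = 10 - 5 = 5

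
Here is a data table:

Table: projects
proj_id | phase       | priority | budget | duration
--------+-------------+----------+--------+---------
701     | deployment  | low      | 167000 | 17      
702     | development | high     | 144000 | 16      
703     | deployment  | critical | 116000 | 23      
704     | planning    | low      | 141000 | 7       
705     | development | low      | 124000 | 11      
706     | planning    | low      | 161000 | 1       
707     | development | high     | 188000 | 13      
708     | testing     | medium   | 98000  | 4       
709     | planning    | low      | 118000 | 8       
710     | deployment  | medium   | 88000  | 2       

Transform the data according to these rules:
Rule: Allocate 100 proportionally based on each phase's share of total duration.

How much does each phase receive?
deployment: 41.18, development: 39.22, planning: 15.69, testing: 3.92

Step 1: Calculate total duration = 102
Step 2: Calculate each phase's proportion:
  deployment: 42/102 = 41.18% → 41.18
  development: 40/102 = 39.22% → 39.22
  planning: 16/102 = 15.69% → 15.69
  testing: 4/102 = 3.92% → 3.92
Step 3: Verify: sum of allocations ≈ 100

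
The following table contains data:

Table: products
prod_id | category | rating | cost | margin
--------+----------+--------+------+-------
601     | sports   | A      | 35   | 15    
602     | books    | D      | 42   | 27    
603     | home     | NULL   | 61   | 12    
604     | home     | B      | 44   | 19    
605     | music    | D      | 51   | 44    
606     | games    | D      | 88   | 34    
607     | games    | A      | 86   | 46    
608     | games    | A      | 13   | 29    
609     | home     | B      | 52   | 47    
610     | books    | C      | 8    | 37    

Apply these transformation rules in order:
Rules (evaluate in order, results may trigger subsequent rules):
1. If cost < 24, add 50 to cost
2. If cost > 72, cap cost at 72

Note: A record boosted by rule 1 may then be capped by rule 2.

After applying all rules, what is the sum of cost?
550

Step 1: Apply rule 1 to records with cost < 24
  - 2 records get bonus of 50
  - Of these, 0 records then exceed 72 and get capped
Step 2: Apply rule 2 to records with cost > 72
  - 2 records (original) are capped
Step 3: Calculate final sum = 550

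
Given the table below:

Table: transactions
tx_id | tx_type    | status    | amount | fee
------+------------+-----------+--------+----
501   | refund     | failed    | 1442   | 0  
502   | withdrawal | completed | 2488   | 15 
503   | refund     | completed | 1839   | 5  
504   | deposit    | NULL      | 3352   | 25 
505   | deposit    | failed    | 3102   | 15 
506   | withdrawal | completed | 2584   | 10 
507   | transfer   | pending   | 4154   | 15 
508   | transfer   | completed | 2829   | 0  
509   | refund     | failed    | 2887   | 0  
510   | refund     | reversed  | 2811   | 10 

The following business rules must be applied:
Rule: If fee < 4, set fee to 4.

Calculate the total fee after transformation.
107

Step 1: 3 records have fee < 4
Step 2: These records originally summed to 0
Step 3: After setting to minimum: 3 × 4 = 12
Step 4: Unaffected records sum: 95
Step 5: Final sum = 12 + 95 = 107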